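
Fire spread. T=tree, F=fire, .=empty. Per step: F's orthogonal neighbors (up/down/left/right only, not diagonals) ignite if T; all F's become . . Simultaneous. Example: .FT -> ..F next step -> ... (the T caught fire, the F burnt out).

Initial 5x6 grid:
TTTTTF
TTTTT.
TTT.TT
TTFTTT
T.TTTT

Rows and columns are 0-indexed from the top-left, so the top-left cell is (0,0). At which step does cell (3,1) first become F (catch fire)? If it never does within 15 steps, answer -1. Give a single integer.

Step 1: cell (3,1)='F' (+5 fires, +2 burnt)
  -> target ignites at step 1
Step 2: cell (3,1)='.' (+7 fires, +5 burnt)
Step 3: cell (3,1)='.' (+8 fires, +7 burnt)
Step 4: cell (3,1)='.' (+4 fires, +8 burnt)
Step 5: cell (3,1)='.' (+1 fires, +4 burnt)
Step 6: cell (3,1)='.' (+0 fires, +1 burnt)
  fire out at step 6

1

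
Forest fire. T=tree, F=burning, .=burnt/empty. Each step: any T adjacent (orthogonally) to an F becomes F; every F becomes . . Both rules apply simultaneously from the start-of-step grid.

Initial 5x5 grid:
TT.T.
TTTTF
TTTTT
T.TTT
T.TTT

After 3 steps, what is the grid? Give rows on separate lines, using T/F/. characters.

Step 1: 2 trees catch fire, 1 burn out
  TT.T.
  TTTF.
  TTTTF
  T.TTT
  T.TTT
Step 2: 4 trees catch fire, 2 burn out
  TT.F.
  TTF..
  TTTF.
  T.TTF
  T.TTT
Step 3: 4 trees catch fire, 4 burn out
  TT...
  TF...
  TTF..
  T.TF.
  T.TTF

TT...
TF...
TTF..
T.TF.
T.TTF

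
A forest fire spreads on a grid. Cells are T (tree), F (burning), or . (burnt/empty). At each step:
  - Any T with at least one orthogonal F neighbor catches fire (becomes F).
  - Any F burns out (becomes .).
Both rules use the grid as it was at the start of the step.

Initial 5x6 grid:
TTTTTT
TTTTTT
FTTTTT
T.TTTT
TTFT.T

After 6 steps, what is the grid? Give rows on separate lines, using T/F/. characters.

Step 1: 6 trees catch fire, 2 burn out
  TTTTTT
  FTTTTT
  .FTTTT
  F.FTTT
  TF.F.T
Step 2: 5 trees catch fire, 6 burn out
  FTTTTT
  .FTTTT
  ..FTTT
  ...FTT
  F....T
Step 3: 4 trees catch fire, 5 burn out
  .FTTTT
  ..FTTT
  ...FTT
  ....FT
  .....T
Step 4: 4 trees catch fire, 4 burn out
  ..FTTT
  ...FTT
  ....FT
  .....F
  .....T
Step 5: 4 trees catch fire, 4 burn out
  ...FTT
  ....FT
  .....F
  ......
  .....F
Step 6: 2 trees catch fire, 4 burn out
  ....FT
  .....F
  ......
  ......
  ......

....FT
.....F
......
......
......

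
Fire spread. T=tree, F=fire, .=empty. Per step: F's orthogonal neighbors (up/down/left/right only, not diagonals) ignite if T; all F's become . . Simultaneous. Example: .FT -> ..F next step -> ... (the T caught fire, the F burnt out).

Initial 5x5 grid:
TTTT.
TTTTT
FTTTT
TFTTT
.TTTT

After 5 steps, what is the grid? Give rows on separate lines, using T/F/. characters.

Step 1: 5 trees catch fire, 2 burn out
  TTTT.
  FTTTT
  .FTTT
  F.FTT
  .FTTT
Step 2: 5 trees catch fire, 5 burn out
  FTTT.
  .FTTT
  ..FTT
  ...FT
  ..FTT
Step 3: 5 trees catch fire, 5 burn out
  .FTT.
  ..FTT
  ...FT
  ....F
  ...FT
Step 4: 4 trees catch fire, 5 burn out
  ..FT.
  ...FT
  ....F
  .....
  ....F
Step 5: 2 trees catch fire, 4 burn out
  ...F.
  ....F
  .....
  .....
  .....

...F.
....F
.....
.....
.....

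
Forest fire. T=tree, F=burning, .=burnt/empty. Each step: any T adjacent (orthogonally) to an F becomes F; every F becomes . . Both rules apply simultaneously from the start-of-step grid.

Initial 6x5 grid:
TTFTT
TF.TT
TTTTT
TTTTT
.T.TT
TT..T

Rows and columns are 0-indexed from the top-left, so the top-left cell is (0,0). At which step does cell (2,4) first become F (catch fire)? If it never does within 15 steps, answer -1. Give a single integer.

Step 1: cell (2,4)='T' (+4 fires, +2 burnt)
Step 2: cell (2,4)='T' (+6 fires, +4 burnt)
Step 3: cell (2,4)='T' (+5 fires, +6 burnt)
Step 4: cell (2,4)='F' (+3 fires, +5 burnt)
  -> target ignites at step 4
Step 5: cell (2,4)='.' (+3 fires, +3 burnt)
Step 6: cell (2,4)='.' (+1 fires, +3 burnt)
Step 7: cell (2,4)='.' (+1 fires, +1 burnt)
Step 8: cell (2,4)='.' (+0 fires, +1 burnt)
  fire out at step 8

4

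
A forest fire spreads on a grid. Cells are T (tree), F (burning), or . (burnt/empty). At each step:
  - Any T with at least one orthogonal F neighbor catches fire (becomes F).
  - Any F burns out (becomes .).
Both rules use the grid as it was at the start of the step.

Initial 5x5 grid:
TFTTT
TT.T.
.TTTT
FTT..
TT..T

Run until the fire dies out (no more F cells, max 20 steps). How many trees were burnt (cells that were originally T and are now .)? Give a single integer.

Step 1: +5 fires, +2 burnt (F count now 5)
Step 2: +5 fires, +5 burnt (F count now 5)
Step 3: +3 fires, +5 burnt (F count now 3)
Step 4: +1 fires, +3 burnt (F count now 1)
Step 5: +1 fires, +1 burnt (F count now 1)
Step 6: +0 fires, +1 burnt (F count now 0)
Fire out after step 6
Initially T: 16, now '.': 24
Total burnt (originally-T cells now '.'): 15

Answer: 15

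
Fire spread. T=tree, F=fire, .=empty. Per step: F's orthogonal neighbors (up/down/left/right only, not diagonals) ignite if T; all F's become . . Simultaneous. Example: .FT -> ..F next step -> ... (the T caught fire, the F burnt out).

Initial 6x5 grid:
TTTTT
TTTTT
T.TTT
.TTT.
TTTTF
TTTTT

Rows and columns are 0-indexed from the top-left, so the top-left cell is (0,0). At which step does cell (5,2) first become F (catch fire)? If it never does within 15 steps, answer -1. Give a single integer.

Step 1: cell (5,2)='T' (+2 fires, +1 burnt)
Step 2: cell (5,2)='T' (+3 fires, +2 burnt)
Step 3: cell (5,2)='F' (+4 fires, +3 burnt)
  -> target ignites at step 3
Step 4: cell (5,2)='.' (+6 fires, +4 burnt)
Step 5: cell (5,2)='.' (+4 fires, +6 burnt)
Step 6: cell (5,2)='.' (+3 fires, +4 burnt)
Step 7: cell (5,2)='.' (+2 fires, +3 burnt)
Step 8: cell (5,2)='.' (+2 fires, +2 burnt)
Step 9: cell (5,2)='.' (+0 fires, +2 burnt)
  fire out at step 9

3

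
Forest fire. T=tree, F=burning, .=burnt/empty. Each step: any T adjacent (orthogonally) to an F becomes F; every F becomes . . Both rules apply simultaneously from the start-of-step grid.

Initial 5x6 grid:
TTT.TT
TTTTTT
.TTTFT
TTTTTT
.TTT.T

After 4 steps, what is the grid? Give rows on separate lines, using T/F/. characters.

Step 1: 4 trees catch fire, 1 burn out
  TTT.TT
  TTTTFT
  .TTF.F
  TTTTFT
  .TTT.T
Step 2: 6 trees catch fire, 4 burn out
  TTT.FT
  TTTF.F
  .TF...
  TTTF.F
  .TTT.T
Step 3: 6 trees catch fire, 6 burn out
  TTT..F
  TTF...
  .F....
  TTF...
  .TTF.F
Step 4: 4 trees catch fire, 6 burn out
  TTF...
  TF....
  ......
  TF....
  .TF...

TTF...
TF....
......
TF....
.TF...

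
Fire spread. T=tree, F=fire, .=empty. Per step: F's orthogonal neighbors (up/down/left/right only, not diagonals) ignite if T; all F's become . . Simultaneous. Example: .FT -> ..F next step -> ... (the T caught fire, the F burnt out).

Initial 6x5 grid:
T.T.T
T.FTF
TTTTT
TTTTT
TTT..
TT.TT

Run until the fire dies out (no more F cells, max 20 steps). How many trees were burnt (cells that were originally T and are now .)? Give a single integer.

Step 1: +5 fires, +2 burnt (F count now 5)
Step 2: +4 fires, +5 burnt (F count now 4)
Step 3: +4 fires, +4 burnt (F count now 4)
Step 4: +3 fires, +4 burnt (F count now 3)
Step 5: +3 fires, +3 burnt (F count now 3)
Step 6: +1 fires, +3 burnt (F count now 1)
Step 7: +0 fires, +1 burnt (F count now 0)
Fire out after step 7
Initially T: 22, now '.': 28
Total burnt (originally-T cells now '.'): 20

Answer: 20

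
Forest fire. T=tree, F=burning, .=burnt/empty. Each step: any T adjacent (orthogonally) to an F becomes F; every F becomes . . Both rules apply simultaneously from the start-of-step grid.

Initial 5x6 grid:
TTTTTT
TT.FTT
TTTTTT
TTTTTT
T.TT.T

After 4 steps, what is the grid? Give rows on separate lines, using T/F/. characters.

Step 1: 3 trees catch fire, 1 burn out
  TTTFTT
  TT..FT
  TTTFTT
  TTTTTT
  T.TT.T
Step 2: 6 trees catch fire, 3 burn out
  TTF.FT
  TT...F
  TTF.FT
  TTTFTT
  T.TT.T
Step 3: 7 trees catch fire, 6 burn out
  TF...F
  TT....
  TF...F
  TTF.FT
  T.TF.T
Step 4: 6 trees catch fire, 7 burn out
  F.....
  TF....
  F.....
  TF...F
  T.F..T

F.....
TF....
F.....
TF...F
T.F..T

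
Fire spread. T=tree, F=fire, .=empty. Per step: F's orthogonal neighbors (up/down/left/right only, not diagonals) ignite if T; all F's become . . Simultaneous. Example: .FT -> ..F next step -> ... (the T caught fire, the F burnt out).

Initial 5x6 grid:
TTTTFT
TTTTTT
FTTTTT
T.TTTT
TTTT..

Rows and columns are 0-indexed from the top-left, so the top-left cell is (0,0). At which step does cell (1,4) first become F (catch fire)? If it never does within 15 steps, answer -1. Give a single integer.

Step 1: cell (1,4)='F' (+6 fires, +2 burnt)
  -> target ignites at step 1
Step 2: cell (1,4)='.' (+8 fires, +6 burnt)
Step 3: cell (1,4)='.' (+7 fires, +8 burnt)
Step 4: cell (1,4)='.' (+3 fires, +7 burnt)
Step 5: cell (1,4)='.' (+1 fires, +3 burnt)
Step 6: cell (1,4)='.' (+0 fires, +1 burnt)
  fire out at step 6

1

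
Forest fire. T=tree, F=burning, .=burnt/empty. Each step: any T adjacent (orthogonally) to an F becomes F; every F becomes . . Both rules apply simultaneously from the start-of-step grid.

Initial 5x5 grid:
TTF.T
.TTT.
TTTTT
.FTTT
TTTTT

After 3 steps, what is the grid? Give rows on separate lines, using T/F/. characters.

Step 1: 5 trees catch fire, 2 burn out
  TF..T
  .TFT.
  TFTTT
  ..FTT
  TFTTT
Step 2: 8 trees catch fire, 5 burn out
  F...T
  .F.F.
  F.FTT
  ...FT
  F.FTT
Step 3: 3 trees catch fire, 8 burn out
  ....T
  .....
  ...FT
  ....F
  ...FT

....T
.....
...FT
....F
...FT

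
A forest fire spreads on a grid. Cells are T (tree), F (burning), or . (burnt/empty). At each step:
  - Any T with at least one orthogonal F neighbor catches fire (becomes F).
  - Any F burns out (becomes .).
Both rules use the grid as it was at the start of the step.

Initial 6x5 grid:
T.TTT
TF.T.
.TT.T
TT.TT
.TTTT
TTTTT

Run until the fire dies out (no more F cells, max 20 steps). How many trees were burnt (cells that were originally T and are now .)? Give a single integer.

Answer: 18

Derivation:
Step 1: +2 fires, +1 burnt (F count now 2)
Step 2: +3 fires, +2 burnt (F count now 3)
Step 3: +2 fires, +3 burnt (F count now 2)
Step 4: +2 fires, +2 burnt (F count now 2)
Step 5: +3 fires, +2 burnt (F count now 3)
Step 6: +3 fires, +3 burnt (F count now 3)
Step 7: +2 fires, +3 burnt (F count now 2)
Step 8: +1 fires, +2 burnt (F count now 1)
Step 9: +0 fires, +1 burnt (F count now 0)
Fire out after step 9
Initially T: 22, now '.': 26
Total burnt (originally-T cells now '.'): 18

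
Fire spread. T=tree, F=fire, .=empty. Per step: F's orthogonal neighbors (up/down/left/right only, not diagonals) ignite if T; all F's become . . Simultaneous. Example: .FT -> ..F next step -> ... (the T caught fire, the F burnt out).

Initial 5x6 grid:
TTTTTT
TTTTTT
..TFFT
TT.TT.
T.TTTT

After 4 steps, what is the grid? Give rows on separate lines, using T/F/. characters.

Step 1: 6 trees catch fire, 2 burn out
  TTTTTT
  TTTFFT
  ..F..F
  TT.FF.
  T.TTTT
Step 2: 6 trees catch fire, 6 burn out
  TTTFFT
  TTF..F
  ......
  TT....
  T.TFFT
Step 3: 5 trees catch fire, 6 burn out
  TTF..F
  TF....
  ......
  TT....
  T.F..F
Step 4: 2 trees catch fire, 5 burn out
  TF....
  F.....
  ......
  TT....
  T.....

TF....
F.....
......
TT....
T.....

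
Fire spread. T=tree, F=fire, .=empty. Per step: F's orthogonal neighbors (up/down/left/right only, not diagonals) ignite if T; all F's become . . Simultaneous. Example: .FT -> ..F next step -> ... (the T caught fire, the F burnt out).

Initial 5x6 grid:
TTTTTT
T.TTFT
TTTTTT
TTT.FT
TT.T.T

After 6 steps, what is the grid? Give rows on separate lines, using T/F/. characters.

Step 1: 5 trees catch fire, 2 burn out
  TTTTFT
  T.TF.F
  TTTTFT
  TTT..F
  TT.T.T
Step 2: 6 trees catch fire, 5 burn out
  TTTF.F
  T.F...
  TTTF.F
  TTT...
  TT.T.F
Step 3: 2 trees catch fire, 6 burn out
  TTF...
  T.....
  TTF...
  TTT...
  TT.T..
Step 4: 3 trees catch fire, 2 burn out
  TF....
  T.....
  TF....
  TTF...
  TT.T..
Step 5: 3 trees catch fire, 3 burn out
  F.....
  T.....
  F.....
  TF....
  TT.T..
Step 6: 3 trees catch fire, 3 burn out
  ......
  F.....
  ......
  F.....
  TF.T..

......
F.....
......
F.....
TF.T..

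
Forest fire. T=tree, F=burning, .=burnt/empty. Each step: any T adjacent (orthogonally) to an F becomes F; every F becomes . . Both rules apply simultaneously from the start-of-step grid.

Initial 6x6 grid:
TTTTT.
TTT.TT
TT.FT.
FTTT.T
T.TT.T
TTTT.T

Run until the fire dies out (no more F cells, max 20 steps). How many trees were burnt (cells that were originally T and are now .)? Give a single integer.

Answer: 23

Derivation:
Step 1: +5 fires, +2 burnt (F count now 5)
Step 2: +6 fires, +5 burnt (F count now 6)
Step 3: +7 fires, +6 burnt (F count now 7)
Step 4: +4 fires, +7 burnt (F count now 4)
Step 5: +1 fires, +4 burnt (F count now 1)
Step 6: +0 fires, +1 burnt (F count now 0)
Fire out after step 6
Initially T: 26, now '.': 33
Total burnt (originally-T cells now '.'): 23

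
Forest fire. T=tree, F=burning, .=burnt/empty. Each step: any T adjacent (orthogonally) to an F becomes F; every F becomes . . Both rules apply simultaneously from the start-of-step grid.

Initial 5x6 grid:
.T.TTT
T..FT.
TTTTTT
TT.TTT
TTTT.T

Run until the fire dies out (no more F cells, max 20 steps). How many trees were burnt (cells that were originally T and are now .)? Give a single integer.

Step 1: +3 fires, +1 burnt (F count now 3)
Step 2: +4 fires, +3 burnt (F count now 4)
Step 3: +5 fires, +4 burnt (F count now 5)
Step 4: +4 fires, +5 burnt (F count now 4)
Step 5: +4 fires, +4 burnt (F count now 4)
Step 6: +1 fires, +4 burnt (F count now 1)
Step 7: +0 fires, +1 burnt (F count now 0)
Fire out after step 7
Initially T: 22, now '.': 29
Total burnt (originally-T cells now '.'): 21

Answer: 21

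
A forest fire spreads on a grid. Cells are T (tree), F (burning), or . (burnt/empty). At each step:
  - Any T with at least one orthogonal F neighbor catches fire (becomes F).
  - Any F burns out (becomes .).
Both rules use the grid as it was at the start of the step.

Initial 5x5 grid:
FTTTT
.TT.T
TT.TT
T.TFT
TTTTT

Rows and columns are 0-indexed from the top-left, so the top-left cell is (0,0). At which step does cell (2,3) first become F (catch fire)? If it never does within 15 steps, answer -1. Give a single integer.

Step 1: cell (2,3)='F' (+5 fires, +2 burnt)
  -> target ignites at step 1
Step 2: cell (2,3)='.' (+5 fires, +5 burnt)
Step 3: cell (2,3)='.' (+5 fires, +5 burnt)
Step 4: cell (2,3)='.' (+3 fires, +5 burnt)
Step 5: cell (2,3)='.' (+1 fires, +3 burnt)
Step 6: cell (2,3)='.' (+0 fires, +1 burnt)
  fire out at step 6

1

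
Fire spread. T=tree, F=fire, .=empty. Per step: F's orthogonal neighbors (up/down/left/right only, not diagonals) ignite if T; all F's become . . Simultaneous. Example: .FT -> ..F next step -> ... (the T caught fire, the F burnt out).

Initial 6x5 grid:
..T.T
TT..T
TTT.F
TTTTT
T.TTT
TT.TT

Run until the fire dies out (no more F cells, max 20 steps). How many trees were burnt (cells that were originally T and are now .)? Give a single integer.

Step 1: +2 fires, +1 burnt (F count now 2)
Step 2: +3 fires, +2 burnt (F count now 3)
Step 3: +3 fires, +3 burnt (F count now 3)
Step 4: +4 fires, +3 burnt (F count now 4)
Step 5: +2 fires, +4 burnt (F count now 2)
Step 6: +3 fires, +2 burnt (F count now 3)
Step 7: +2 fires, +3 burnt (F count now 2)
Step 8: +1 fires, +2 burnt (F count now 1)
Step 9: +0 fires, +1 burnt (F count now 0)
Fire out after step 9
Initially T: 21, now '.': 29
Total burnt (originally-T cells now '.'): 20

Answer: 20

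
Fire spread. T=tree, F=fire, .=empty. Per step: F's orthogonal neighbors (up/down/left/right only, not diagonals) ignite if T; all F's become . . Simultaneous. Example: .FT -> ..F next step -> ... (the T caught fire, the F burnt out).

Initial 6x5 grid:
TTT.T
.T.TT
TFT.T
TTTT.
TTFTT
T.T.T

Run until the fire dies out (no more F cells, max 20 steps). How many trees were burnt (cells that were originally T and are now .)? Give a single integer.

Step 1: +8 fires, +2 burnt (F count now 8)
Step 2: +5 fires, +8 burnt (F count now 5)
Step 3: +4 fires, +5 burnt (F count now 4)
Step 4: +0 fires, +4 burnt (F count now 0)
Fire out after step 4
Initially T: 21, now '.': 26
Total burnt (originally-T cells now '.'): 17

Answer: 17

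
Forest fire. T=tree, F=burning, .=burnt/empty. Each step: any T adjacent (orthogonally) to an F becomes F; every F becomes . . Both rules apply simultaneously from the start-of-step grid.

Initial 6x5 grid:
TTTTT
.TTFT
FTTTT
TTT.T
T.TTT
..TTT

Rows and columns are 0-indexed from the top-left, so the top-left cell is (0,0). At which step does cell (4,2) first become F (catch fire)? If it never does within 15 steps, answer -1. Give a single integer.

Step 1: cell (4,2)='T' (+6 fires, +2 burnt)
Step 2: cell (4,2)='T' (+7 fires, +6 burnt)
Step 3: cell (4,2)='T' (+3 fires, +7 burnt)
Step 4: cell (4,2)='F' (+3 fires, +3 burnt)
  -> target ignites at step 4
Step 5: cell (4,2)='.' (+3 fires, +3 burnt)
Step 6: cell (4,2)='.' (+1 fires, +3 burnt)
Step 7: cell (4,2)='.' (+0 fires, +1 burnt)
  fire out at step 7

4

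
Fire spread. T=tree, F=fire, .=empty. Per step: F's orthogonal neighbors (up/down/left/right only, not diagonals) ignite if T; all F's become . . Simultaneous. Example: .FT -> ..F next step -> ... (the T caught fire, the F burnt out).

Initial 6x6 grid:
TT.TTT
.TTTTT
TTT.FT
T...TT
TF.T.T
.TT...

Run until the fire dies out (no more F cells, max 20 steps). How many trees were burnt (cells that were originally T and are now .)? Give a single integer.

Answer: 21

Derivation:
Step 1: +5 fires, +2 burnt (F count now 5)
Step 2: +6 fires, +5 burnt (F count now 6)
Step 3: +5 fires, +6 burnt (F count now 5)
Step 4: +3 fires, +5 burnt (F count now 3)
Step 5: +1 fires, +3 burnt (F count now 1)
Step 6: +1 fires, +1 burnt (F count now 1)
Step 7: +0 fires, +1 burnt (F count now 0)
Fire out after step 7
Initially T: 22, now '.': 35
Total burnt (originally-T cells now '.'): 21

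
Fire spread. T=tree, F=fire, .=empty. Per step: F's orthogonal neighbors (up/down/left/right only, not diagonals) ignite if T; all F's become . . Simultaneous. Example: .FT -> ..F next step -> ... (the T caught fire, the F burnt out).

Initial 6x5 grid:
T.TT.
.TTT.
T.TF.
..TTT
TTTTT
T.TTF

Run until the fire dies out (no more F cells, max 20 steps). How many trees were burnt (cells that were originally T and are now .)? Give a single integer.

Answer: 17

Derivation:
Step 1: +5 fires, +2 burnt (F count now 5)
Step 2: +6 fires, +5 burnt (F count now 6)
Step 3: +3 fires, +6 burnt (F count now 3)
Step 4: +1 fires, +3 burnt (F count now 1)
Step 5: +1 fires, +1 burnt (F count now 1)
Step 6: +1 fires, +1 burnt (F count now 1)
Step 7: +0 fires, +1 burnt (F count now 0)
Fire out after step 7
Initially T: 19, now '.': 28
Total burnt (originally-T cells now '.'): 17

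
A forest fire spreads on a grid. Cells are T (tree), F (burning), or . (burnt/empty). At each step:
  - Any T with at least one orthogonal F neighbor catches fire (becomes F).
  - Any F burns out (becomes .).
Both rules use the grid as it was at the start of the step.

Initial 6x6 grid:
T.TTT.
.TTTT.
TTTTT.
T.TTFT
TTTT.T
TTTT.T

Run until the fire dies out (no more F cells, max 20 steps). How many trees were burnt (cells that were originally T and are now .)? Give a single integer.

Answer: 26

Derivation:
Step 1: +3 fires, +1 burnt (F count now 3)
Step 2: +5 fires, +3 burnt (F count now 5)
Step 3: +6 fires, +5 burnt (F count now 6)
Step 4: +5 fires, +6 burnt (F count now 5)
Step 5: +5 fires, +5 burnt (F count now 5)
Step 6: +2 fires, +5 burnt (F count now 2)
Step 7: +0 fires, +2 burnt (F count now 0)
Fire out after step 7
Initially T: 27, now '.': 35
Total burnt (originally-T cells now '.'): 26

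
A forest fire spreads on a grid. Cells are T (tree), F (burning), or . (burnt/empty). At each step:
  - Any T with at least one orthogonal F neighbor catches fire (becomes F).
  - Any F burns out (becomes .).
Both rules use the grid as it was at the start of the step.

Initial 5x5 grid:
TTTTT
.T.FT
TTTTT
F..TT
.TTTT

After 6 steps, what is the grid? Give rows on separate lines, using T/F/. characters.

Step 1: 4 trees catch fire, 2 burn out
  TTTFT
  .T..F
  FTTFT
  ...TT
  .TTTT
Step 2: 6 trees catch fire, 4 burn out
  TTF.F
  .T...
  .FF.F
  ...FT
  .TTTT
Step 3: 4 trees catch fire, 6 burn out
  TF...
  .F...
  .....
  ....F
  .TTFT
Step 4: 3 trees catch fire, 4 burn out
  F....
  .....
  .....
  .....
  .TF.F
Step 5: 1 trees catch fire, 3 burn out
  .....
  .....
  .....
  .....
  .F...
Step 6: 0 trees catch fire, 1 burn out
  .....
  .....
  .....
  .....
  .....

.....
.....
.....
.....
.....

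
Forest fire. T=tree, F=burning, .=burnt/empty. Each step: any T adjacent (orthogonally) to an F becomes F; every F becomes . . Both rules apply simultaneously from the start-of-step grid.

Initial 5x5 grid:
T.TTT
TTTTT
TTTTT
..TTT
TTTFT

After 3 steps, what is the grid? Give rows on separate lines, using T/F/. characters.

Step 1: 3 trees catch fire, 1 burn out
  T.TTT
  TTTTT
  TTTTT
  ..TFT
  TTF.F
Step 2: 4 trees catch fire, 3 burn out
  T.TTT
  TTTTT
  TTTFT
  ..F.F
  TF...
Step 3: 4 trees catch fire, 4 burn out
  T.TTT
  TTTFT
  TTF.F
  .....
  F....

T.TTT
TTTFT
TTF.F
.....
F....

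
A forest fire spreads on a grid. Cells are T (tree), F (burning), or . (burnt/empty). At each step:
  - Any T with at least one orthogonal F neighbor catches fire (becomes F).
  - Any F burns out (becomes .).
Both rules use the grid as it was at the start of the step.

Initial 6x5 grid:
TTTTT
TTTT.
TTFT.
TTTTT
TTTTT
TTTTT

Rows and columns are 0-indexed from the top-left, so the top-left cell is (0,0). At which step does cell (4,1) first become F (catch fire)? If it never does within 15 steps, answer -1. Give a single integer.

Step 1: cell (4,1)='T' (+4 fires, +1 burnt)
Step 2: cell (4,1)='T' (+7 fires, +4 burnt)
Step 3: cell (4,1)='F' (+8 fires, +7 burnt)
  -> target ignites at step 3
Step 4: cell (4,1)='.' (+6 fires, +8 burnt)
Step 5: cell (4,1)='.' (+2 fires, +6 burnt)
Step 6: cell (4,1)='.' (+0 fires, +2 burnt)
  fire out at step 6

3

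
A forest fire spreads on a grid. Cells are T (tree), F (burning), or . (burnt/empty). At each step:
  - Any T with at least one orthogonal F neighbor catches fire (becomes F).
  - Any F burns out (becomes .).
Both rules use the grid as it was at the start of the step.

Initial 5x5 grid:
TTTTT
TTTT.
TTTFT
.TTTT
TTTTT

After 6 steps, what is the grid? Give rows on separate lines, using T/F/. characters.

Step 1: 4 trees catch fire, 1 burn out
  TTTTT
  TTTF.
  TTF.F
  .TTFT
  TTTTT
Step 2: 6 trees catch fire, 4 burn out
  TTTFT
  TTF..
  TF...
  .TF.F
  TTTFT
Step 3: 7 trees catch fire, 6 burn out
  TTF.F
  TF...
  F....
  .F...
  TTF.F
Step 4: 3 trees catch fire, 7 burn out
  TF...
  F....
  .....
  .....
  TF...
Step 5: 2 trees catch fire, 3 burn out
  F....
  .....
  .....
  .....
  F....
Step 6: 0 trees catch fire, 2 burn out
  .....
  .....
  .....
  .....
  .....

.....
.....
.....
.....
.....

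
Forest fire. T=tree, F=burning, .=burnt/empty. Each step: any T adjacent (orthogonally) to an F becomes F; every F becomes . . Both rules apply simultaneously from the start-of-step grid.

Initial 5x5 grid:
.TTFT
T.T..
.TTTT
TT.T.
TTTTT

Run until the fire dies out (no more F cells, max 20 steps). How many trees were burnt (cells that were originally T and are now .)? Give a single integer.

Step 1: +2 fires, +1 burnt (F count now 2)
Step 2: +2 fires, +2 burnt (F count now 2)
Step 3: +1 fires, +2 burnt (F count now 1)
Step 4: +2 fires, +1 burnt (F count now 2)
Step 5: +3 fires, +2 burnt (F count now 3)
Step 6: +3 fires, +3 burnt (F count now 3)
Step 7: +3 fires, +3 burnt (F count now 3)
Step 8: +0 fires, +3 burnt (F count now 0)
Fire out after step 8
Initially T: 17, now '.': 24
Total burnt (originally-T cells now '.'): 16

Answer: 16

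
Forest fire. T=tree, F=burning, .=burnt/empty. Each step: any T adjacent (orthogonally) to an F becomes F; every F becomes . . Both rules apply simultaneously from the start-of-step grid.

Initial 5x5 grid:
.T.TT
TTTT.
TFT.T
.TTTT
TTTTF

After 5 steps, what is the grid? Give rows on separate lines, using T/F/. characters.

Step 1: 6 trees catch fire, 2 burn out
  .T.TT
  TFTT.
  F.F.T
  .FTTF
  TTTF.
Step 2: 8 trees catch fire, 6 burn out
  .F.TT
  F.FT.
  ....F
  ..FF.
  TFF..
Step 3: 2 trees catch fire, 8 burn out
  ...TT
  ...F.
  .....
  .....
  F....
Step 4: 1 trees catch fire, 2 burn out
  ...FT
  .....
  .....
  .....
  .....
Step 5: 1 trees catch fire, 1 burn out
  ....F
  .....
  .....
  .....
  .....

....F
.....
.....
.....
.....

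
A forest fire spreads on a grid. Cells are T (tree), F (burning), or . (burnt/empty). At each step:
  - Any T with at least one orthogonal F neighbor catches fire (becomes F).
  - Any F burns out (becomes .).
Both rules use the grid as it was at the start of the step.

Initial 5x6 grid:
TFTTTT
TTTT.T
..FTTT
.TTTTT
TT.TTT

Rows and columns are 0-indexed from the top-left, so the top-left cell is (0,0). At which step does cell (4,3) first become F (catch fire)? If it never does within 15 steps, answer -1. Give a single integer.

Step 1: cell (4,3)='T' (+6 fires, +2 burnt)
Step 2: cell (4,3)='T' (+6 fires, +6 burnt)
Step 3: cell (4,3)='F' (+5 fires, +6 burnt)
  -> target ignites at step 3
Step 4: cell (4,3)='.' (+5 fires, +5 burnt)
Step 5: cell (4,3)='.' (+1 fires, +5 burnt)
Step 6: cell (4,3)='.' (+0 fires, +1 burnt)
  fire out at step 6

3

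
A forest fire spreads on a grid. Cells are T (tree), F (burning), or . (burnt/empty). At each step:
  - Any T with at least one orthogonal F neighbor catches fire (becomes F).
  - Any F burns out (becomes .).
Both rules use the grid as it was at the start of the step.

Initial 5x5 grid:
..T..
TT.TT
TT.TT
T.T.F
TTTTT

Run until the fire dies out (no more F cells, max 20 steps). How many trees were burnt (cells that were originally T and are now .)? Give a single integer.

Step 1: +2 fires, +1 burnt (F count now 2)
Step 2: +3 fires, +2 burnt (F count now 3)
Step 3: +2 fires, +3 burnt (F count now 2)
Step 4: +2 fires, +2 burnt (F count now 2)
Step 5: +1 fires, +2 burnt (F count now 1)
Step 6: +1 fires, +1 burnt (F count now 1)
Step 7: +1 fires, +1 burnt (F count now 1)
Step 8: +2 fires, +1 burnt (F count now 2)
Step 9: +1 fires, +2 burnt (F count now 1)
Step 10: +0 fires, +1 burnt (F count now 0)
Fire out after step 10
Initially T: 16, now '.': 24
Total burnt (originally-T cells now '.'): 15

Answer: 15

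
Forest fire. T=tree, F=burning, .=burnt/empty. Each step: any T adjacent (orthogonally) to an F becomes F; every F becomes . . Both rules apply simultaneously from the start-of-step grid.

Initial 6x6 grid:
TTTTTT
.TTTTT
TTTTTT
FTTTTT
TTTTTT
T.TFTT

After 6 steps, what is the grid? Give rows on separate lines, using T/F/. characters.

Step 1: 6 trees catch fire, 2 burn out
  TTTTTT
  .TTTTT
  FTTTTT
  .FTTTT
  FTTFTT
  T.F.FT
Step 2: 8 trees catch fire, 6 burn out
  TTTTTT
  .TTTTT
  .FTTTT
  ..FFTT
  .FF.FT
  F....F
Step 3: 5 trees catch fire, 8 burn out
  TTTTTT
  .FTTTT
  ..FFTT
  ....FT
  .....F
  ......
Step 4: 5 trees catch fire, 5 burn out
  TFTTTT
  ..FFTT
  ....FT
  .....F
  ......
  ......
Step 5: 5 trees catch fire, 5 burn out
  F.FFTT
  ....FT
  .....F
  ......
  ......
  ......
Step 6: 2 trees catch fire, 5 burn out
  ....FT
  .....F
  ......
  ......
  ......
  ......

....FT
.....F
......
......
......
......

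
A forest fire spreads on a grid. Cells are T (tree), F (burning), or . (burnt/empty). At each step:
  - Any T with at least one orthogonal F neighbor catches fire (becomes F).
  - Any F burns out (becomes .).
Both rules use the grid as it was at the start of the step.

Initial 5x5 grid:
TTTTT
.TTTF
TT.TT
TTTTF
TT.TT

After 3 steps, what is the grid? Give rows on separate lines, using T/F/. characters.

Step 1: 5 trees catch fire, 2 burn out
  TTTTF
  .TTF.
  TT.TF
  TTTF.
  TT.TF
Step 2: 5 trees catch fire, 5 burn out
  TTTF.
  .TF..
  TT.F.
  TTF..
  TT.F.
Step 3: 3 trees catch fire, 5 burn out
  TTF..
  .F...
  TT...
  TF...
  TT...

TTF..
.F...
TT...
TF...
TT...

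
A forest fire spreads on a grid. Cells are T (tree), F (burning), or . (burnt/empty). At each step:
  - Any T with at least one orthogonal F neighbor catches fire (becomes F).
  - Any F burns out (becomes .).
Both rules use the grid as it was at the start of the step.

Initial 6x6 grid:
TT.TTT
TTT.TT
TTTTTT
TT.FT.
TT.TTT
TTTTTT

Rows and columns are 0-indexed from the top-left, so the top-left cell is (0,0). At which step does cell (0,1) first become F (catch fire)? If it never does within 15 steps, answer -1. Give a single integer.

Step 1: cell (0,1)='T' (+3 fires, +1 burnt)
Step 2: cell (0,1)='T' (+4 fires, +3 burnt)
Step 3: cell (0,1)='T' (+7 fires, +4 burnt)
Step 4: cell (0,1)='T' (+7 fires, +7 burnt)
Step 5: cell (0,1)='F' (+7 fires, +7 burnt)
  -> target ignites at step 5
Step 6: cell (0,1)='.' (+2 fires, +7 burnt)
Step 7: cell (0,1)='.' (+0 fires, +2 burnt)
  fire out at step 7

5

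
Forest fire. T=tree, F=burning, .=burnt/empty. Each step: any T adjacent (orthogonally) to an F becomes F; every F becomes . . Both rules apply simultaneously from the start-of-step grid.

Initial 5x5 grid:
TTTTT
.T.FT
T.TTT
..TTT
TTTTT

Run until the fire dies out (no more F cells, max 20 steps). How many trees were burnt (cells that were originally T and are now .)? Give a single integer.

Step 1: +3 fires, +1 burnt (F count now 3)
Step 2: +5 fires, +3 burnt (F count now 5)
Step 3: +4 fires, +5 burnt (F count now 4)
Step 4: +4 fires, +4 burnt (F count now 4)
Step 5: +1 fires, +4 burnt (F count now 1)
Step 6: +1 fires, +1 burnt (F count now 1)
Step 7: +0 fires, +1 burnt (F count now 0)
Fire out after step 7
Initially T: 19, now '.': 24
Total burnt (originally-T cells now '.'): 18

Answer: 18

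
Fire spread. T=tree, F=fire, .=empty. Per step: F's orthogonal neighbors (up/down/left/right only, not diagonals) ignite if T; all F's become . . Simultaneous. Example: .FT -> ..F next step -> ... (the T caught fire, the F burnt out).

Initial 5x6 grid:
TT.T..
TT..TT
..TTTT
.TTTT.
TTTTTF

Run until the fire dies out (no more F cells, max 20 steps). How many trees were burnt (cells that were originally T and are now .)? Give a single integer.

Answer: 15

Derivation:
Step 1: +1 fires, +1 burnt (F count now 1)
Step 2: +2 fires, +1 burnt (F count now 2)
Step 3: +3 fires, +2 burnt (F count now 3)
Step 4: +5 fires, +3 burnt (F count now 5)
Step 5: +4 fires, +5 burnt (F count now 4)
Step 6: +0 fires, +4 burnt (F count now 0)
Fire out after step 6
Initially T: 20, now '.': 25
Total burnt (originally-T cells now '.'): 15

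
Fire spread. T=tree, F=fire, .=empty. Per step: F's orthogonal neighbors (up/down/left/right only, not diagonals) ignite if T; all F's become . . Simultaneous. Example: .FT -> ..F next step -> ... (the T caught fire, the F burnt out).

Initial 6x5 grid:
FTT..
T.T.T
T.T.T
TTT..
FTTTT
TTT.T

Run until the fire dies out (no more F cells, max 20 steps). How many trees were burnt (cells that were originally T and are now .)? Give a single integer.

Step 1: +5 fires, +2 burnt (F count now 5)
Step 2: +5 fires, +5 burnt (F count now 5)
Step 3: +4 fires, +5 burnt (F count now 4)
Step 4: +2 fires, +4 burnt (F count now 2)
Step 5: +1 fires, +2 burnt (F count now 1)
Step 6: +0 fires, +1 burnt (F count now 0)
Fire out after step 6
Initially T: 19, now '.': 28
Total burnt (originally-T cells now '.'): 17

Answer: 17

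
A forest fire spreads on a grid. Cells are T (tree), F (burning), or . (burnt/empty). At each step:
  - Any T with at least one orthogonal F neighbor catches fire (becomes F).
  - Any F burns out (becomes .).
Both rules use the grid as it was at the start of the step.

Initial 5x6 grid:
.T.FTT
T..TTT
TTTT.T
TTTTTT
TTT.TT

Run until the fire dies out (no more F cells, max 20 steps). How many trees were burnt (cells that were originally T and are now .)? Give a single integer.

Step 1: +2 fires, +1 burnt (F count now 2)
Step 2: +3 fires, +2 burnt (F count now 3)
Step 3: +3 fires, +3 burnt (F count now 3)
Step 4: +4 fires, +3 burnt (F count now 4)
Step 5: +5 fires, +4 burnt (F count now 5)
Step 6: +4 fires, +5 burnt (F count now 4)
Step 7: +1 fires, +4 burnt (F count now 1)
Step 8: +0 fires, +1 burnt (F count now 0)
Fire out after step 8
Initially T: 23, now '.': 29
Total burnt (originally-T cells now '.'): 22

Answer: 22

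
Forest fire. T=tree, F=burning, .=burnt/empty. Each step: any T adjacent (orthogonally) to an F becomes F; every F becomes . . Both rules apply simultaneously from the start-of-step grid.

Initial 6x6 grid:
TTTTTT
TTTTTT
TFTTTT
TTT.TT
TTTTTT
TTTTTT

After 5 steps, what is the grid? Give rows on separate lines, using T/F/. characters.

Step 1: 4 trees catch fire, 1 burn out
  TTTTTT
  TFTTTT
  F.FTTT
  TFT.TT
  TTTTTT
  TTTTTT
Step 2: 7 trees catch fire, 4 burn out
  TFTTTT
  F.FTTT
  ...FTT
  F.F.TT
  TFTTTT
  TTTTTT
Step 3: 7 trees catch fire, 7 burn out
  F.FTTT
  ...FTT
  ....FT
  ....TT
  F.FTTT
  TFTTTT
Step 4: 7 trees catch fire, 7 burn out
  ...FTT
  ....FT
  .....F
  ....FT
  ...FTT
  F.FTTT
Step 5: 5 trees catch fire, 7 burn out
  ....FT
  .....F
  ......
  .....F
  ....FT
  ...FTT

....FT
.....F
......
.....F
....FT
...FTT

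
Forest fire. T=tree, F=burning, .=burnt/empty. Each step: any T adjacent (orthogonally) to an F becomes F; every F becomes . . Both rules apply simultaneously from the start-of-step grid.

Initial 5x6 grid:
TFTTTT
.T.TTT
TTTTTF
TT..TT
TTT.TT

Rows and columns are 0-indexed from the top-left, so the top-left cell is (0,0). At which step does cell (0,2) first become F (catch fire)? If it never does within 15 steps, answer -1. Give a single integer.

Step 1: cell (0,2)='F' (+6 fires, +2 burnt)
  -> target ignites at step 1
Step 2: cell (0,2)='.' (+7 fires, +6 burnt)
Step 3: cell (0,2)='.' (+6 fires, +7 burnt)
Step 4: cell (0,2)='.' (+2 fires, +6 burnt)
Step 5: cell (0,2)='.' (+2 fires, +2 burnt)
Step 6: cell (0,2)='.' (+0 fires, +2 burnt)
  fire out at step 6

1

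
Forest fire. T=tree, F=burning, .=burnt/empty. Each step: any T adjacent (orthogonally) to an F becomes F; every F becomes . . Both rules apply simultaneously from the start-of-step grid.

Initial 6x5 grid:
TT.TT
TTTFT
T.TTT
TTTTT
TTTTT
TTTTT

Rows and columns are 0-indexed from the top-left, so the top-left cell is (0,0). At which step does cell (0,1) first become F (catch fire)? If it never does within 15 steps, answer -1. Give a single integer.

Step 1: cell (0,1)='T' (+4 fires, +1 burnt)
Step 2: cell (0,1)='T' (+5 fires, +4 burnt)
Step 3: cell (0,1)='F' (+5 fires, +5 burnt)
  -> target ignites at step 3
Step 4: cell (0,1)='.' (+6 fires, +5 burnt)
Step 5: cell (0,1)='.' (+4 fires, +6 burnt)
Step 6: cell (0,1)='.' (+2 fires, +4 burnt)
Step 7: cell (0,1)='.' (+1 fires, +2 burnt)
Step 8: cell (0,1)='.' (+0 fires, +1 burnt)
  fire out at step 8

3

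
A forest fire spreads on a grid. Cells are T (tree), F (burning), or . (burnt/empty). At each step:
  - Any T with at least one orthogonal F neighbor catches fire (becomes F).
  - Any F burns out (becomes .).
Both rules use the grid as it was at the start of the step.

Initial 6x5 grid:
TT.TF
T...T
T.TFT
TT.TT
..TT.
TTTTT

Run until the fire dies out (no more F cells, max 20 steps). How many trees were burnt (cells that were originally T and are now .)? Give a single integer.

Step 1: +5 fires, +2 burnt (F count now 5)
Step 2: +2 fires, +5 burnt (F count now 2)
Step 3: +2 fires, +2 burnt (F count now 2)
Step 4: +2 fires, +2 burnt (F count now 2)
Step 5: +1 fires, +2 burnt (F count now 1)
Step 6: +1 fires, +1 burnt (F count now 1)
Step 7: +0 fires, +1 burnt (F count now 0)
Fire out after step 7
Initially T: 19, now '.': 24
Total burnt (originally-T cells now '.'): 13

Answer: 13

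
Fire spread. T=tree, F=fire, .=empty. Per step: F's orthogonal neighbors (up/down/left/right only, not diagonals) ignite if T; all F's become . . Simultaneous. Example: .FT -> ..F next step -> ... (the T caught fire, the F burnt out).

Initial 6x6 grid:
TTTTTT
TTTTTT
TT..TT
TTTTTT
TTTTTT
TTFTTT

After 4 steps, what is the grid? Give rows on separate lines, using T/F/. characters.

Step 1: 3 trees catch fire, 1 burn out
  TTTTTT
  TTTTTT
  TT..TT
  TTTTTT
  TTFTTT
  TF.FTT
Step 2: 5 trees catch fire, 3 burn out
  TTTTTT
  TTTTTT
  TT..TT
  TTFTTT
  TF.FTT
  F...FT
Step 3: 5 trees catch fire, 5 burn out
  TTTTTT
  TTTTTT
  TT..TT
  TF.FTT
  F...FT
  .....F
Step 4: 4 trees catch fire, 5 burn out
  TTTTTT
  TTTTTT
  TF..TT
  F...FT
  .....F
  ......

TTTTTT
TTTTTT
TF..TT
F...FT
.....F
......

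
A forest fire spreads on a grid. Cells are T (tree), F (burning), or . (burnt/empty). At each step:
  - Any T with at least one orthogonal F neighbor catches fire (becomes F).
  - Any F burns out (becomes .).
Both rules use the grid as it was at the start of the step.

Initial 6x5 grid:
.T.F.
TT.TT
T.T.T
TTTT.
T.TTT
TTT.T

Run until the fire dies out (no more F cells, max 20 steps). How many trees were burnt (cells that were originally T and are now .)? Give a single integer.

Step 1: +1 fires, +1 burnt (F count now 1)
Step 2: +1 fires, +1 burnt (F count now 1)
Step 3: +1 fires, +1 burnt (F count now 1)
Step 4: +0 fires, +1 burnt (F count now 0)
Fire out after step 4
Initially T: 20, now '.': 13
Total burnt (originally-T cells now '.'): 3

Answer: 3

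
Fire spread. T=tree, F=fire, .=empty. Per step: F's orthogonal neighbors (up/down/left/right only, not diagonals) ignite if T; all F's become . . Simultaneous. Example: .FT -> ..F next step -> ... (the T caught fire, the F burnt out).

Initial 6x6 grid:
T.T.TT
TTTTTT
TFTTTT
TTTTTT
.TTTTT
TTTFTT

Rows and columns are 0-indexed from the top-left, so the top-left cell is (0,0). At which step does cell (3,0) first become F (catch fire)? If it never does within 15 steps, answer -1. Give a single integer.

Step 1: cell (3,0)='T' (+7 fires, +2 burnt)
Step 2: cell (3,0)='F' (+11 fires, +7 burnt)
  -> target ignites at step 2
Step 3: cell (3,0)='.' (+7 fires, +11 burnt)
Step 4: cell (3,0)='.' (+3 fires, +7 burnt)
Step 5: cell (3,0)='.' (+2 fires, +3 burnt)
Step 6: cell (3,0)='.' (+1 fires, +2 burnt)
Step 7: cell (3,0)='.' (+0 fires, +1 burnt)
  fire out at step 7

2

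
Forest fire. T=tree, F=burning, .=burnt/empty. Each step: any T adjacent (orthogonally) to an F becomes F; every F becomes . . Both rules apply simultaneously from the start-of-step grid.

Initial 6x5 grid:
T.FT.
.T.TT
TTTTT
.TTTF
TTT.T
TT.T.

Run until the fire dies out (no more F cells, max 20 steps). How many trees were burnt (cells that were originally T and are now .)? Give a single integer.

Step 1: +4 fires, +2 burnt (F count now 4)
Step 2: +4 fires, +4 burnt (F count now 4)
Step 3: +3 fires, +4 burnt (F count now 3)
Step 4: +2 fires, +3 burnt (F count now 2)
Step 5: +4 fires, +2 burnt (F count now 4)
Step 6: +1 fires, +4 burnt (F count now 1)
Step 7: +0 fires, +1 burnt (F count now 0)
Fire out after step 7
Initially T: 20, now '.': 28
Total burnt (originally-T cells now '.'): 18

Answer: 18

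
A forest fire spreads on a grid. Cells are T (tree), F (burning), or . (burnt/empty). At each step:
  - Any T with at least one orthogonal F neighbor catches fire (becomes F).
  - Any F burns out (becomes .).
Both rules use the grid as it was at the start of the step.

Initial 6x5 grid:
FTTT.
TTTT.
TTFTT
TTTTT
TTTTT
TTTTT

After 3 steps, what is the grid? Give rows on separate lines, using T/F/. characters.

Step 1: 6 trees catch fire, 2 burn out
  .FTT.
  FTFT.
  TF.FT
  TTFTT
  TTTTT
  TTTTT
Step 2: 8 trees catch fire, 6 burn out
  ..FT.
  .F.F.
  F...F
  TF.FT
  TTFTT
  TTTTT
Step 3: 6 trees catch fire, 8 burn out
  ...F.
  .....
  .....
  F...F
  TF.FT
  TTFTT

...F.
.....
.....
F...F
TF.FT
TTFTT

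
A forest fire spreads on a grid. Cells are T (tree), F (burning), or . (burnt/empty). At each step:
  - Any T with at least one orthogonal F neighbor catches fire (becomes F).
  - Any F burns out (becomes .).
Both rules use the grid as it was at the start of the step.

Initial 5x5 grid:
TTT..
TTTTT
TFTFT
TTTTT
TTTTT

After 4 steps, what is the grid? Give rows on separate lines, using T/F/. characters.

Step 1: 7 trees catch fire, 2 burn out
  TTT..
  TFTFT
  F.F.F
  TFTFT
  TTTTT
Step 2: 9 trees catch fire, 7 burn out
  TFT..
  F.F.F
  .....
  F.F.F
  TFTFT
Step 3: 5 trees catch fire, 9 burn out
  F.F..
  .....
  .....
  .....
  F.F.F
Step 4: 0 trees catch fire, 5 burn out
  .....
  .....
  .....
  .....
  .....

.....
.....
.....
.....
.....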